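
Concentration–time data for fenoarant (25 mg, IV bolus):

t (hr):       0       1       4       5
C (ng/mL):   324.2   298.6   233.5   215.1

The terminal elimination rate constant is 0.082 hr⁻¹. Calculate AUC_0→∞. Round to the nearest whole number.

Trapezoidal AUC_0→5:
  [0→1]: (324.2+298.6)/2 × 1 = 311.4
  [1→4]: (298.6+233.5)/2 × 3 = 798.15
  [4→5]: (233.5+215.1)/2 × 1 = 224.3
  Sum = 1333.85 ng/mL·hr
Extrapolated tail: C_last / k_e = 215.1 / 0.082 = 2623.171
AUC_0→∞ = 1333.85 + 2623.171 = 3957.021 ng/mL·hr

AUC = 3957 ng/mL·hr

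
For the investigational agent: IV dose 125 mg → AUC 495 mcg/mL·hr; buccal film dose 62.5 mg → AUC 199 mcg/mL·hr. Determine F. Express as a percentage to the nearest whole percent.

F = (AUC_ev / D_ev) / (AUC_iv / D_iv)
  = (199/62.5) / (495/125)
  = 3.184 / 3.96 = 0.8040
  = 80.40%

F = 80%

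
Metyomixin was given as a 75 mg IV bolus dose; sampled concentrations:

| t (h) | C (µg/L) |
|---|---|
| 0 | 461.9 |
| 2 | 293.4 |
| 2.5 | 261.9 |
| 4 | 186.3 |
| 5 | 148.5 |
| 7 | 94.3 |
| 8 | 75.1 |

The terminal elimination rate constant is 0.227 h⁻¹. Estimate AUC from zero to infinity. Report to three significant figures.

AUC = 2060 µg/L·h

Trapezoidal AUC_0→8:
  [0→2]: (461.9+293.4)/2 × 2 = 755.3
  [2→2.5]: (293.4+261.9)/2 × 0.5 = 138.825
  [2.5→4]: (261.9+186.3)/2 × 1.5 = 336.15
  [4→5]: (186.3+148.5)/2 × 1 = 167.4
  [5→7]: (148.5+94.3)/2 × 2 = 242.8
  [7→8]: (94.3+75.1)/2 × 1 = 84.7
  Sum = 1725.175 µg/L·h
Extrapolated tail: C_last / k_e = 75.1 / 0.227 = 330.837
AUC_0→∞ = 1725.175 + 330.837 = 2056.012 µg/L·h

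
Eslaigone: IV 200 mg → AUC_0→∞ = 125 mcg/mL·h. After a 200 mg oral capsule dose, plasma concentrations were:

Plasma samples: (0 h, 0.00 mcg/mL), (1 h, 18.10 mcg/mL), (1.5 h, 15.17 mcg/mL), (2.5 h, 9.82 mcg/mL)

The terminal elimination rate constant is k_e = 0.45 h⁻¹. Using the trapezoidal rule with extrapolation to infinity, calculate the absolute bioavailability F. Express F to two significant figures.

F = 0.41

Trapezoidal AUC_0→2.5 (oral capsule):
  [0→1]: (0.00+18.10)/2 × 1 = 9.05
  [1→1.5]: (18.10+15.17)/2 × 0.5 = 8.3175
  [1.5→2.5]: (15.17+9.82)/2 × 1 = 12.495
  Sum = 29.8625 mcg/mL·h
Tail: C_last/k_e = 9.82/0.45 = 21.822
AUC_0→∞ (oral capsule) = 29.8625 + 21.822 = 51.6845 mcg/mL·h
F = (AUC_ev/D_ev)/(AUC_iv/D_iv) = (51.6845/200)/(125/200) = 0.2584225/0.625 = 0.4135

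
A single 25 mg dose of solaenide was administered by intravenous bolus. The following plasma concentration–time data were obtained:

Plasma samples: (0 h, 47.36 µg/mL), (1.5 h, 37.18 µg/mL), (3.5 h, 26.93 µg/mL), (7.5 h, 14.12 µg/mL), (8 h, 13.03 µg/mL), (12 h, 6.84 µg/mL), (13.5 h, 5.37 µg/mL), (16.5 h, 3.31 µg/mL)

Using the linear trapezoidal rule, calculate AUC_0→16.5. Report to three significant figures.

AUC = 278 µg/mL·h

Trapezoidal AUC_0→16.5:
  [0→1.5]: (47.36+37.18)/2 × 1.5 = 63.405
  [1.5→3.5]: (37.18+26.93)/2 × 2 = 64.11
  [3.5→7.5]: (26.93+14.12)/2 × 4 = 82.1
  [7.5→8]: (14.12+13.03)/2 × 0.5 = 6.7875
  [8→12]: (13.03+6.84)/2 × 4 = 39.74
  [12→13.5]: (6.84+5.37)/2 × 1.5 = 9.1575
  [13.5→16.5]: (5.37+3.31)/2 × 3 = 13.02
  Sum = 278.32 µg/mL·h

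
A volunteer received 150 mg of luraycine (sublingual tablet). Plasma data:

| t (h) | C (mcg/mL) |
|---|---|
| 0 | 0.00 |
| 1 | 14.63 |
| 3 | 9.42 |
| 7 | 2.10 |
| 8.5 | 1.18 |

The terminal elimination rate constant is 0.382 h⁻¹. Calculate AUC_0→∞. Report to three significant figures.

Trapezoidal AUC_0→8.5:
  [0→1]: (0.00+14.63)/2 × 1 = 7.315
  [1→3]: (14.63+9.42)/2 × 2 = 24.05
  [3→7]: (9.42+2.10)/2 × 4 = 23.04
  [7→8.5]: (2.10+1.18)/2 × 1.5 = 2.46
  Sum = 56.865 mcg/mL·h
Extrapolated tail: C_last / k_e = 1.18 / 0.382 = 3.089
AUC_0→∞ = 56.865 + 3.089 = 59.954 mcg/mL·h

AUC = 60.0 mcg/mL·h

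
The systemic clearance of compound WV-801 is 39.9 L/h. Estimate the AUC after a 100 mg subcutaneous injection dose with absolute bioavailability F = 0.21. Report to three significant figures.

AUC = 0.526 mg/L·h

AUC_0→∞ = F × Dose / CL
        = 0.21 × 100 / 39.9 = 0.526316 mg/L·h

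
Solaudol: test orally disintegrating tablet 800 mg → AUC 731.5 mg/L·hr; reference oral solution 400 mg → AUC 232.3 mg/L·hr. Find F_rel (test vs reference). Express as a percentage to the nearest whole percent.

F_rel = 157%

F_rel = (AUC_test/D_test) / (AUC_ref/D_ref)
      = (731.5/800) / (232.3/400)
      = 0.914375 / 0.58075 = 1.5745 = 157.45%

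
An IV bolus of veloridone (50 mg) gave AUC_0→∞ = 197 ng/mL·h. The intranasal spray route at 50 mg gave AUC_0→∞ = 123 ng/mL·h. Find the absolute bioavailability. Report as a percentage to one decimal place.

F = (AUC_ev / D_ev) / (AUC_iv / D_iv)
  = (123/50) / (197/50)
  = 2.46 / 3.94 = 0.6244
  = 62.44%

F = 62.4%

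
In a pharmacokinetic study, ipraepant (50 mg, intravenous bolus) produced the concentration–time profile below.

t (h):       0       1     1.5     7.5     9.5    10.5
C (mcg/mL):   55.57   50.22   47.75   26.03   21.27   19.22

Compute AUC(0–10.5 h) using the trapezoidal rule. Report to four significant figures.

AUC = 366.3 mcg/mL·h

Trapezoidal AUC_0→10.5:
  [0→1]: (55.57+50.22)/2 × 1 = 52.895
  [1→1.5]: (50.22+47.75)/2 × 0.5 = 24.4925
  [1.5→7.5]: (47.75+26.03)/2 × 6 = 221.34
  [7.5→9.5]: (26.03+21.27)/2 × 2 = 47.3
  [9.5→10.5]: (21.27+19.22)/2 × 1 = 20.245
  Sum = 366.2725 mcg/mL·h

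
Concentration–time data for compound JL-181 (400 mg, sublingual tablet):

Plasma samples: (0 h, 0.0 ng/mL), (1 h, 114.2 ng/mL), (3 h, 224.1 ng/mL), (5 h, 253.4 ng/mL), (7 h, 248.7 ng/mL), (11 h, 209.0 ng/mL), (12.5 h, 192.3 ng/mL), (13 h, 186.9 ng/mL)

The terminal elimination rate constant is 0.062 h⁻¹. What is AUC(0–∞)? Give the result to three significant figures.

AUC = 5700 ng/mL·h

Trapezoidal AUC_0→13:
  [0→1]: (0.0+114.2)/2 × 1 = 57.1
  [1→3]: (114.2+224.1)/2 × 2 = 338.3
  [3→5]: (224.1+253.4)/2 × 2 = 477.5
  [5→7]: (253.4+248.7)/2 × 2 = 502.1
  [7→11]: (248.7+209.0)/2 × 4 = 915.4
  [11→12.5]: (209.0+192.3)/2 × 1.5 = 300.975
  [12.5→13]: (192.3+186.9)/2 × 0.5 = 94.8
  Sum = 2686.175 ng/mL·h
Extrapolated tail: C_last / k_e = 186.9 / 0.062 = 3014.516
AUC_0→∞ = 2686.175 + 3014.516 = 5700.691 ng/mL·h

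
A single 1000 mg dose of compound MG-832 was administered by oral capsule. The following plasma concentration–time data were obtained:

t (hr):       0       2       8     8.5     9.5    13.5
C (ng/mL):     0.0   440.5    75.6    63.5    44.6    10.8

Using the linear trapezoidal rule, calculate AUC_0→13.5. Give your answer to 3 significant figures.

Trapezoidal AUC_0→13.5:
  [0→2]: (0.0+440.5)/2 × 2 = 440.5
  [2→8]: (440.5+75.6)/2 × 6 = 1548.3
  [8→8.5]: (75.6+63.5)/2 × 0.5 = 34.775
  [8.5→9.5]: (63.5+44.6)/2 × 1 = 54.05
  [9.5→13.5]: (44.6+10.8)/2 × 4 = 110.8
  Sum = 2188.425 ng/mL·hr

AUC = 2190 ng/mL·hr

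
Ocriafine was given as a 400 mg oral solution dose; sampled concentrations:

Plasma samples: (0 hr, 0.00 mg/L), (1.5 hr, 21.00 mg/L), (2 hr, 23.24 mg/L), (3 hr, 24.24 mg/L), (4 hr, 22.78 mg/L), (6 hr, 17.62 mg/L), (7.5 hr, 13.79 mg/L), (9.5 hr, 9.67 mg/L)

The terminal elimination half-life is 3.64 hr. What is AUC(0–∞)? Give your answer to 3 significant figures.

AUC = 212 mg/L·hr

Trapezoidal AUC_0→9.5:
  [0→1.5]: (0.00+21.00)/2 × 1.5 = 15.75
  [1.5→2]: (21.00+23.24)/2 × 0.5 = 11.06
  [2→3]: (23.24+24.24)/2 × 1 = 23.74
  [3→4]: (24.24+22.78)/2 × 1 = 23.51
  [4→6]: (22.78+17.62)/2 × 2 = 40.4
  [6→7.5]: (17.62+13.79)/2 × 1.5 = 23.5575
  [7.5→9.5]: (13.79+9.67)/2 × 2 = 23.46
  Sum = 161.4775 mg/L·hr
k_e = ln2 / t½ = 0.693147 / 3.64 = 0.1904 hr^-1
Extrapolated tail: C_last / k_e = 9.67 / 0.1904 = 50.788
AUC_0→∞ = 161.4775 + 50.788 = 212.2655 mg/L·hr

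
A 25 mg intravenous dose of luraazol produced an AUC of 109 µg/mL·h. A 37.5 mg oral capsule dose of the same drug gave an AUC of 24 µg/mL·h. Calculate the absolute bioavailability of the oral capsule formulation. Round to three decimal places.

F = 0.147

F = (AUC_ev / D_ev) / (AUC_iv / D_iv)
  = (24/37.5) / (109/25)
  = 0.64 / 4.36 = 0.1468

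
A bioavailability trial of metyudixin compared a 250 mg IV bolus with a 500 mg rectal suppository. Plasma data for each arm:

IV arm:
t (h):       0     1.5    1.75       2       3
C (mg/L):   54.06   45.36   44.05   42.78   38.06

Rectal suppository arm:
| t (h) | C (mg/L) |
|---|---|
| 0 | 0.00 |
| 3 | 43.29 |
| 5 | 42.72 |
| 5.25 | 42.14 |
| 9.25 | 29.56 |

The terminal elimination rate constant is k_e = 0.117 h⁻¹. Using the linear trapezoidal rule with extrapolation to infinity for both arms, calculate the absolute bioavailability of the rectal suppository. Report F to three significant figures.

Trapezoidal AUC_0→3 (IV):
  [0→1.5]: (54.06+45.36)/2 × 1.5 = 74.565
  [1.5→1.75]: (45.36+44.05)/2 × 0.25 = 11.17625
  [1.75→2]: (44.05+42.78)/2 × 0.25 = 10.85375
  [2→3]: (42.78+38.06)/2 × 1 = 40.42
  Sum = 137.015 mg/L·h
IV tail: 38.06/0.117 = 325.299; AUC_iv,0→∞ = 137.015 + 325.299 = 462.314 mg/L·h
Trapezoidal AUC_0→9.25 (rectal suppository):
  [0→3]: (0.00+43.29)/2 × 3 = 64.935
  [3→5]: (43.29+42.72)/2 × 2 = 86.01
  [5→5.25]: (42.72+42.14)/2 × 0.25 = 10.6075
  [5.25→9.25]: (42.14+29.56)/2 × 4 = 143.4
  Sum = 304.9525 mg/L·h
rectal suppository tail: 29.56/0.117 = 252.650; AUC_ev,0→∞ = 304.9525 + 252.650 = 557.6025 mg/L·h
F = (AUC_ev/D_ev)/(AUC_iv/D_iv) = (557.6025/500)/(462.314/250) = 1.115205/1.849256 = 0.6031

F = 0.603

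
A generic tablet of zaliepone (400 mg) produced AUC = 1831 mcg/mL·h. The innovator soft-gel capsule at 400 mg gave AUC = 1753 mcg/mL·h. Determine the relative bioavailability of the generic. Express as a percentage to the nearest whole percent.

F_rel = 104%

F_rel = (AUC_test/D_test) / (AUC_ref/D_ref)
      = (1831/400) / (1753/400)
      = 4.5775 / 4.3825 = 1.0445 = 104.45%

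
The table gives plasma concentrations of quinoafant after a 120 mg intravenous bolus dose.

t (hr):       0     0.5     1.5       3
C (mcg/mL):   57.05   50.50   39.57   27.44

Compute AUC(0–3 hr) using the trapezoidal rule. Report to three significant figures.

AUC = 122 mcg/mL·hr

Trapezoidal AUC_0→3:
  [0→0.5]: (57.05+50.50)/2 × 0.5 = 26.8875
  [0.5→1.5]: (50.50+39.57)/2 × 1 = 45.035
  [1.5→3]: (39.57+27.44)/2 × 1.5 = 50.2575
  Sum = 122.18 mcg/mL·hr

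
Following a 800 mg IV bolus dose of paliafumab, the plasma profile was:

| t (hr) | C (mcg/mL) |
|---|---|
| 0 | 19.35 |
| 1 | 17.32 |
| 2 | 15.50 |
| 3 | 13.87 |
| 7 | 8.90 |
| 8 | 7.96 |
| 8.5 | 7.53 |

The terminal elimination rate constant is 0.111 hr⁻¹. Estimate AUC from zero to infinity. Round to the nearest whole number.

Trapezoidal AUC_0→8.5:
  [0→1]: (19.35+17.32)/2 × 1 = 18.335
  [1→2]: (17.32+15.50)/2 × 1 = 16.41
  [2→3]: (15.50+13.87)/2 × 1 = 14.685
  [3→7]: (13.87+8.90)/2 × 4 = 45.54
  [7→8]: (8.90+7.96)/2 × 1 = 8.43
  [8→8.5]: (7.96+7.53)/2 × 0.5 = 3.8725
  Sum = 107.2725 mcg/mL·hr
Extrapolated tail: C_last / k_e = 7.53 / 0.111 = 67.838
AUC_0→∞ = 107.2725 + 67.838 = 175.1105 mcg/mL·hr

AUC = 175 mcg/mL·hr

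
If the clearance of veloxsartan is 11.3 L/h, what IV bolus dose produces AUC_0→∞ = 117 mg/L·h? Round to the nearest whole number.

Dose = 1322 mg

Dose_iv = CL × AUC_0→∞
     = 11.3 × 117 = 1322.1 mg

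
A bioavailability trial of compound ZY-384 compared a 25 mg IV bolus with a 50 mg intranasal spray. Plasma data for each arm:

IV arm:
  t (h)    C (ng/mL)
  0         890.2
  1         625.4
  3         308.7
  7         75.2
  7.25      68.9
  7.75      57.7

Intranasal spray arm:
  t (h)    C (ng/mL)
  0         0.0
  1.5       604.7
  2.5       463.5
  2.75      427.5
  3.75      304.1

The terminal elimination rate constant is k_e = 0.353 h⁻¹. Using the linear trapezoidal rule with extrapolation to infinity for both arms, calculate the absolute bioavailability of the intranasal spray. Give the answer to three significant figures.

Trapezoidal AUC_0→7.75 (IV):
  [0→1]: (890.2+625.4)/2 × 1 = 757.8
  [1→3]: (625.4+308.7)/2 × 2 = 934.1
  [3→7]: (308.7+75.2)/2 × 4 = 767.8
  [7→7.25]: (75.2+68.9)/2 × 0.25 = 18.0125
  [7.25→7.75]: (68.9+57.7)/2 × 0.5 = 31.65
  Sum = 2509.3625 ng/mL·h
IV tail: 57.7/0.353 = 163.456; AUC_iv,0→∞ = 2509.3625 + 163.456 = 2672.8185 ng/mL·h
Trapezoidal AUC_0→3.75 (intranasal spray):
  [0→1.5]: (0.0+604.7)/2 × 1.5 = 453.525
  [1.5→2.5]: (604.7+463.5)/2 × 1 = 534.1
  [2.5→2.75]: (463.5+427.5)/2 × 0.25 = 111.375
  [2.75→3.75]: (427.5+304.1)/2 × 1 = 365.8
  Sum = 1464.8 ng/mL·h
intranasal spray tail: 304.1/0.353 = 861.473; AUC_ev,0→∞ = 1464.8 + 861.473 = 2326.273 ng/mL·h
F = (AUC_ev/D_ev)/(AUC_iv/D_iv) = (2326.273/50)/(2672.8185/25) = 46.52546/106.91274 = 0.4352

F = 0.435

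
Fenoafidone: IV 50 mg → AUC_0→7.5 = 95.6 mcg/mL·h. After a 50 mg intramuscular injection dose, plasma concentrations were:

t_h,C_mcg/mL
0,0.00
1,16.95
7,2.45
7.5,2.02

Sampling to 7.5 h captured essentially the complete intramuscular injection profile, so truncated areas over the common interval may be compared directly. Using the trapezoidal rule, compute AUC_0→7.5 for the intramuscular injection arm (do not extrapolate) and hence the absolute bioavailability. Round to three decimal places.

F = 0.709

Trapezoidal AUC_0→7.5 (intramuscular injection):
  [0→1]: (0.00+16.95)/2 × 1 = 8.475
  [1→7]: (16.95+2.45)/2 × 6 = 58.2
  [7→7.5]: (2.45+2.02)/2 × 0.5 = 1.1175
  Sum = 67.7925 mcg/mL·h
F = (AUC_ev/D_ev)/(AUC_iv/D_iv) = (67.7925/50)/(95.6/50) = 1.35585/1.912 = 0.7091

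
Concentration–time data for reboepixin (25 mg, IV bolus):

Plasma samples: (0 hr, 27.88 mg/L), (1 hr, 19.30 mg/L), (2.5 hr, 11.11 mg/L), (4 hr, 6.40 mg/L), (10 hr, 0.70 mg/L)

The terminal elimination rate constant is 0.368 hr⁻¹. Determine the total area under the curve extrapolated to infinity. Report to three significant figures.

AUC = 82.7 mg/L·hr

Trapezoidal AUC_0→10:
  [0→1]: (27.88+19.30)/2 × 1 = 23.59
  [1→2.5]: (19.30+11.11)/2 × 1.5 = 22.8075
  [2.5→4]: (11.11+6.40)/2 × 1.5 = 13.1325
  [4→10]: (6.40+0.70)/2 × 6 = 21.3
  Sum = 80.83 mg/L·hr
Extrapolated tail: C_last / k_e = 0.70 / 0.368 = 1.902
AUC_0→∞ = 80.83 + 1.902 = 82.732 mg/L·hr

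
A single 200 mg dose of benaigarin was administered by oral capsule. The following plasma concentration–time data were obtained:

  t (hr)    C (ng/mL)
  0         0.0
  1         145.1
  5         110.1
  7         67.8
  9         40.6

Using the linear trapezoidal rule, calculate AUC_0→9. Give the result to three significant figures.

Trapezoidal AUC_0→9:
  [0→1]: (0.0+145.1)/2 × 1 = 72.55
  [1→5]: (145.1+110.1)/2 × 4 = 510.4
  [5→7]: (110.1+67.8)/2 × 2 = 177.9
  [7→9]: (67.8+40.6)/2 × 2 = 108.4
  Sum = 869.25 ng/mL·hr

AUC = 869 ng/mL·hr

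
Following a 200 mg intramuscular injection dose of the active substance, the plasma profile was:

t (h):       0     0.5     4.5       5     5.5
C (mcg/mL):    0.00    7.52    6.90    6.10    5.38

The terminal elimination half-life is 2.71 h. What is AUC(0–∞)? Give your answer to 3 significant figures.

AUC = 57.9 mcg/mL·h

Trapezoidal AUC_0→5.5:
  [0→0.5]: (0.00+7.52)/2 × 0.5 = 1.88
  [0.5→4.5]: (7.52+6.90)/2 × 4 = 28.84
  [4.5→5]: (6.90+6.10)/2 × 0.5 = 3.25
  [5→5.5]: (6.10+5.38)/2 × 0.5 = 2.87
  Sum = 36.84 mcg/mL·h
k_e = ln2 / t½ = 0.693147 / 2.71 = 0.2558 h^-1
Extrapolated tail: C_last / k_e = 5.38 / 0.2558 = 21.032
AUC_0→∞ = 36.84 + 21.032 = 57.872 mcg/mL·h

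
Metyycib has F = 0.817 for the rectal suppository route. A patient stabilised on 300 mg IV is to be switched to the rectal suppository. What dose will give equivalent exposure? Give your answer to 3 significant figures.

D_rectal = 367 mg

For equal systemic exposure: F × D_ev = D_iv
D_ev = D_iv / F = 300 / 0.817 = 367.197 mg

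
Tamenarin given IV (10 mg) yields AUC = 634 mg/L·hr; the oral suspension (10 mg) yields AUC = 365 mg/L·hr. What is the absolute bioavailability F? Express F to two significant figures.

F = 0.58

F = (AUC_ev / D_ev) / (AUC_iv / D_iv)
  = (365/10) / (634/10)
  = 36.5 / 63.4 = 0.5757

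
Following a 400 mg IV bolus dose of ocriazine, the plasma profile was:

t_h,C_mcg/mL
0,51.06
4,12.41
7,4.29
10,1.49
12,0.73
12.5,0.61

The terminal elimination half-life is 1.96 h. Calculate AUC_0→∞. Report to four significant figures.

AUC = 164.9 mcg/mL·h

Trapezoidal AUC_0→12.5:
  [0→4]: (51.06+12.41)/2 × 4 = 126.94
  [4→7]: (12.41+4.29)/2 × 3 = 25.05
  [7→10]: (4.29+1.49)/2 × 3 = 8.67
  [10→12]: (1.49+0.73)/2 × 2 = 2.22
  [12→12.5]: (0.73+0.61)/2 × 0.5 = 0.335
  Sum = 163.215 mcg/mL·h
k_e = ln2 / t½ = 0.693147 / 1.96 = 0.3536 h^-1
Extrapolated tail: C_last / k_e = 0.61 / 0.3536 = 1.725
AUC_0→∞ = 163.215 + 1.725 = 164.94 mcg/mL·h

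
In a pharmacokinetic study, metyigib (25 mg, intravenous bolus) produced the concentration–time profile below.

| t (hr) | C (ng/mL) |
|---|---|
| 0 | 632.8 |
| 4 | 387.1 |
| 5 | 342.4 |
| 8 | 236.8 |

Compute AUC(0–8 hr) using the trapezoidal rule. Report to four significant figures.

AUC = 3273 ng/mL·hr

Trapezoidal AUC_0→8:
  [0→4]: (632.8+387.1)/2 × 4 = 2039.8
  [4→5]: (387.1+342.4)/2 × 1 = 364.75
  [5→8]: (342.4+236.8)/2 × 3 = 868.8
  Sum = 3273.35 ng/mL·hr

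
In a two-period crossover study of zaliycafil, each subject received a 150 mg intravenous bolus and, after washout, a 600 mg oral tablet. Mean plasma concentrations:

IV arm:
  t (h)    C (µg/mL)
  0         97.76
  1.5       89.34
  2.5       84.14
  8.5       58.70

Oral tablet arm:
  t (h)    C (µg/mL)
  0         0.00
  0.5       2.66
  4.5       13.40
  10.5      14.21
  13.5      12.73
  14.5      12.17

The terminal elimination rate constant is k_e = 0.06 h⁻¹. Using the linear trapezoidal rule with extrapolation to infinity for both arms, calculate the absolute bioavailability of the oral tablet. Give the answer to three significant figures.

Trapezoidal AUC_0→8.5 (IV):
  [0→1.5]: (97.76+89.34)/2 × 1.5 = 140.325
  [1.5→2.5]: (89.34+84.14)/2 × 1 = 86.74
  [2.5→8.5]: (84.14+58.70)/2 × 6 = 428.52
  Sum = 655.585 µg/mL·h
IV tail: 58.70/0.06 = 978.333; AUC_iv,0→∞ = 655.585 + 978.333 = 1633.918 µg/mL·h
Trapezoidal AUC_0→14.5 (oral tablet):
  [0→0.5]: (0.00+2.66)/2 × 0.5 = 0.665
  [0.5→4.5]: (2.66+13.40)/2 × 4 = 32.12
  [4.5→10.5]: (13.40+14.21)/2 × 6 = 82.83
  [10.5→13.5]: (14.21+12.73)/2 × 3 = 40.41
  [13.5→14.5]: (12.73+12.17)/2 × 1 = 12.45
  Sum = 168.475 µg/mL·h
oral tablet tail: 12.17/0.06 = 202.833; AUC_ev,0→∞ = 168.475 + 202.833 = 371.308 µg/mL·h
F = (AUC_ev/D_ev)/(AUC_iv/D_iv) = (371.308/600)/(1633.918/150) = 0.618847/10.8928 = 0.0568

F = 0.0568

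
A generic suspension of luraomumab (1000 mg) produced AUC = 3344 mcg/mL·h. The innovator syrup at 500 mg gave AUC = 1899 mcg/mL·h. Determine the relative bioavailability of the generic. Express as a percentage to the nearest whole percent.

F_rel = 88%

F_rel = (AUC_test/D_test) / (AUC_ref/D_ref)
      = (3344/1000) / (1899/500)
      = 3.344 / 3.798 = 0.8805 = 88.05%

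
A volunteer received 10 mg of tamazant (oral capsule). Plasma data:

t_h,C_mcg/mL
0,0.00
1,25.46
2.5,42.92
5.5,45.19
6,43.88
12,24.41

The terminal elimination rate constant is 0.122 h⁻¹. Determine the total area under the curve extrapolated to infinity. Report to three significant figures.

Trapezoidal AUC_0→12:
  [0→1]: (0.00+25.46)/2 × 1 = 12.73
  [1→2.5]: (25.46+42.92)/2 × 1.5 = 51.285
  [2.5→5.5]: (42.92+45.19)/2 × 3 = 132.165
  [5.5→6]: (45.19+43.88)/2 × 0.5 = 22.2675
  [6→12]: (43.88+24.41)/2 × 6 = 204.87
  Sum = 423.3175 mcg/mL·h
Extrapolated tail: C_last / k_e = 24.41 / 0.122 = 200.082
AUC_0→∞ = 423.3175 + 200.082 = 623.3995 mcg/mL·h

AUC = 623 mcg/mL·h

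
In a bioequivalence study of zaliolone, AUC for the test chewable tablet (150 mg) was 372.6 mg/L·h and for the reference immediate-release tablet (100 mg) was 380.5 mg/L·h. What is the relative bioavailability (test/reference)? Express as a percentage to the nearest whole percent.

F_rel = 65%

F_rel = (AUC_test/D_test) / (AUC_ref/D_ref)
      = (372.6/150) / (380.5/100)
      = 2.484 / 3.805 = 0.6528 = 65.28%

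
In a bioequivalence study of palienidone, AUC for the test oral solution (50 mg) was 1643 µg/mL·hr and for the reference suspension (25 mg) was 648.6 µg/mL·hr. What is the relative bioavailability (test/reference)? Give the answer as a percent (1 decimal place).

F_rel = 126.7%

F_rel = (AUC_test/D_test) / (AUC_ref/D_ref)
      = (1643/50) / (648.6/25)
      = 32.86 / 25.944 = 1.2666 = 126.66%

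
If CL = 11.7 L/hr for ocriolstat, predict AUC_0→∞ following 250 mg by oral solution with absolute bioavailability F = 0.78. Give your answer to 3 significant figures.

AUC = 16.7 mg/L·hr

AUC_0→∞ = F × Dose / CL
        = 0.78 × 250 / 11.7 = 16.6667 mg/L·hr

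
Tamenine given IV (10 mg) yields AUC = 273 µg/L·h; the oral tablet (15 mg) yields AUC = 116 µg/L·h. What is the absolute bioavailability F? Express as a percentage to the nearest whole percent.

F = 28%

F = (AUC_ev / D_ev) / (AUC_iv / D_iv)
  = (116/15) / (273/10)
  = 7.73333 / 27.3 = 0.2833
  = 28.33%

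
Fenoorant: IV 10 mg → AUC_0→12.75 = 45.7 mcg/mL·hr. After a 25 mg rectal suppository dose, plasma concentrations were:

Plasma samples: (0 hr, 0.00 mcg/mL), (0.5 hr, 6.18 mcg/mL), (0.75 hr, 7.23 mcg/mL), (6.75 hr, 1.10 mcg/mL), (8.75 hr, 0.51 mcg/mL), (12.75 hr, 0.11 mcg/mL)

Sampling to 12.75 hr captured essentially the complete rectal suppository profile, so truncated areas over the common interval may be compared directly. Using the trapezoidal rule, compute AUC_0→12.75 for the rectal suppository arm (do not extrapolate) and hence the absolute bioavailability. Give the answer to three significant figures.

F = 0.272

Trapezoidal AUC_0→12.75 (rectal suppository):
  [0→0.5]: (0.00+6.18)/2 × 0.5 = 1.545
  [0.5→0.75]: (6.18+7.23)/2 × 0.25 = 1.67625
  [0.75→6.75]: (7.23+1.10)/2 × 6 = 24.99
  [6.75→8.75]: (1.10+0.51)/2 × 2 = 1.61
  [8.75→12.75]: (0.51+0.11)/2 × 4 = 1.24
  Sum = 31.06125 mcg/mL·hr
F = (AUC_ev/D_ev)/(AUC_iv/D_iv) = (31.06125/25)/(45.7/10) = 1.24245/4.57 = 0.2719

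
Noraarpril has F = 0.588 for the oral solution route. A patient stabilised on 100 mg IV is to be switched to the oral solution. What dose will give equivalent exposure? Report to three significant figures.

D_oral = 170 mg

For equal systemic exposure: F × D_ev = D_iv
D_ev = D_iv / F = 100 / 0.588 = 170.068 mg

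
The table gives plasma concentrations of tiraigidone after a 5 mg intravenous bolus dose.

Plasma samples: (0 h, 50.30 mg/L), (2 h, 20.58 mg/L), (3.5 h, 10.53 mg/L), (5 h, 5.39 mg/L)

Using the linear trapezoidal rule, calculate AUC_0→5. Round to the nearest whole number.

AUC = 106 mg/L·h

Trapezoidal AUC_0→5:
  [0→2]: (50.30+20.58)/2 × 2 = 70.88
  [2→3.5]: (20.58+10.53)/2 × 1.5 = 23.3325
  [3.5→5]: (10.53+5.39)/2 × 1.5 = 11.94
  Sum = 106.1525 mg/L·h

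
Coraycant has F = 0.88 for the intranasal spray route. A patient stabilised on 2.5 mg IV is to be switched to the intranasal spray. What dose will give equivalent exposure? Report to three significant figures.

D_intranasal = 2.84 mg

For equal systemic exposure: F × D_ev = D_iv
D_ev = D_iv / F = 2.5 / 0.88 = 2.84091 mg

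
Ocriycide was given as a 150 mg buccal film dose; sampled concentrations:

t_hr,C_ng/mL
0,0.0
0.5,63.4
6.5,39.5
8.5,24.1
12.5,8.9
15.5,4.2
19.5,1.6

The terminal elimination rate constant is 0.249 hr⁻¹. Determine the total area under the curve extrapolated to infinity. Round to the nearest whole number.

AUC = 492 ng/mL·hr

Trapezoidal AUC_0→19.5:
  [0→0.5]: (0.0+63.4)/2 × 0.5 = 15.85
  [0.5→6.5]: (63.4+39.5)/2 × 6 = 308.7
  [6.5→8.5]: (39.5+24.1)/2 × 2 = 63.6
  [8.5→12.5]: (24.1+8.9)/2 × 4 = 66.0
  [12.5→15.5]: (8.9+4.2)/2 × 3 = 19.65
  [15.5→19.5]: (4.2+1.6)/2 × 4 = 11.6
  Sum = 485.4 ng/mL·hr
Extrapolated tail: C_last / k_e = 1.6 / 0.249 = 6.426
AUC_0→∞ = 485.4 + 6.426 = 491.826 ng/mL·hr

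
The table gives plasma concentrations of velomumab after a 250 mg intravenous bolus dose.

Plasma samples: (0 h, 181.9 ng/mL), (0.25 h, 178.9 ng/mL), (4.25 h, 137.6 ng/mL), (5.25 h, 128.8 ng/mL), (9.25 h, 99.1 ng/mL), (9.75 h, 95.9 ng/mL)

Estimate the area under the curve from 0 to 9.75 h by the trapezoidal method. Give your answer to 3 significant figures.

Trapezoidal AUC_0→9.75:
  [0→0.25]: (181.9+178.9)/2 × 0.25 = 45.1
  [0.25→4.25]: (178.9+137.6)/2 × 4 = 633.0
  [4.25→5.25]: (137.6+128.8)/2 × 1 = 133.2
  [5.25→9.25]: (128.8+99.1)/2 × 4 = 455.8
  [9.25→9.75]: (99.1+95.9)/2 × 0.5 = 48.75
  Sum = 1315.85 ng/mL·h

AUC = 1320 ng/mL·h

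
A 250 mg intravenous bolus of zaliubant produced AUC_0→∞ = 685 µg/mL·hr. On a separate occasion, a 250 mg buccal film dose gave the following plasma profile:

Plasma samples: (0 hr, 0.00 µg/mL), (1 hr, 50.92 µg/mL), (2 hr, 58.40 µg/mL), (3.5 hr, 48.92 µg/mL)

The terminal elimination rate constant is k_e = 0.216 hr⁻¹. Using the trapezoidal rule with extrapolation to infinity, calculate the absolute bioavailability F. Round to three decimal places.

F = 0.565

Trapezoidal AUC_0→3.5 (buccal film):
  [0→1]: (0.00+50.92)/2 × 1 = 25.46
  [1→2]: (50.92+58.40)/2 × 1 = 54.66
  [2→3.5]: (58.40+48.92)/2 × 1.5 = 80.49
  Sum = 160.61 µg/mL·hr
Tail: C_last/k_e = 48.92/0.216 = 226.481
AUC_0→∞ (buccal film) = 160.61 + 226.481 = 387.091 µg/mL·hr
F = (AUC_ev/D_ev)/(AUC_iv/D_iv) = (387.091/250)/(685/250) = 1.548364/2.74 = 0.5651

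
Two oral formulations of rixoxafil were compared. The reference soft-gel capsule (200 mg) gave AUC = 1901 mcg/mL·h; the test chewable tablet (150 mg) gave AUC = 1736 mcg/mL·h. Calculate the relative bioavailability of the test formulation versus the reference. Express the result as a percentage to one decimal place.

F_rel = 121.8%

F_rel = (AUC_test/D_test) / (AUC_ref/D_ref)
      = (1736/150) / (1901/200)
      = 11.5733 / 9.505 = 1.2176 = 121.76%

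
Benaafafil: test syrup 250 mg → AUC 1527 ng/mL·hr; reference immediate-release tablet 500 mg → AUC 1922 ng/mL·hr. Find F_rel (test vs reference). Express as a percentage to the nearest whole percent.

F_rel = 159%

F_rel = (AUC_test/D_test) / (AUC_ref/D_ref)
      = (1527/250) / (1922/500)
      = 6.108 / 3.844 = 1.5890 = 158.90%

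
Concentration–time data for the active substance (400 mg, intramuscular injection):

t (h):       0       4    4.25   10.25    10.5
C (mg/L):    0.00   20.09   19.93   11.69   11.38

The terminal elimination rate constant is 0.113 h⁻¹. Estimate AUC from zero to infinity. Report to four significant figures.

AUC = 243.6 mg/L·h

Trapezoidal AUC_0→10.5:
  [0→4]: (0.00+20.09)/2 × 4 = 40.18
  [4→4.25]: (20.09+19.93)/2 × 0.25 = 5.0025
  [4.25→10.25]: (19.93+11.69)/2 × 6 = 94.86
  [10.25→10.5]: (11.69+11.38)/2 × 0.25 = 2.88375
  Sum = 142.92625 mg/L·h
Extrapolated tail: C_last / k_e = 11.38 / 0.113 = 100.708
AUC_0→∞ = 142.92625 + 100.708 = 243.63425 mg/L·h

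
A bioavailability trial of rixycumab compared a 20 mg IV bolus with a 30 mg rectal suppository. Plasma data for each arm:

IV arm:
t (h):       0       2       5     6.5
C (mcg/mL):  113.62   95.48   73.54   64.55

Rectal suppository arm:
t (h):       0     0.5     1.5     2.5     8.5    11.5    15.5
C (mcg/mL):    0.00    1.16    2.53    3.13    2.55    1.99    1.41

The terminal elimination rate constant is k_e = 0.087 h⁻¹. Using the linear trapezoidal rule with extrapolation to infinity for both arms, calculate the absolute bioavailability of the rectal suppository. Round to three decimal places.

F = 0.026

Trapezoidal AUC_0→6.5 (IV):
  [0→2]: (113.62+95.48)/2 × 2 = 209.1
  [2→5]: (95.48+73.54)/2 × 3 = 253.53
  [5→6.5]: (73.54+64.55)/2 × 1.5 = 103.5675
  Sum = 566.1975 mcg/mL·h
IV tail: 64.55/0.087 = 741.954; AUC_iv,0→∞ = 566.1975 + 741.954 = 1308.1515 mcg/mL·h
Trapezoidal AUC_0→15.5 (rectal suppository):
  [0→0.5]: (0.00+1.16)/2 × 0.5 = 0.29
  [0.5→1.5]: (1.16+2.53)/2 × 1 = 1.845
  [1.5→2.5]: (2.53+3.13)/2 × 1 = 2.83
  [2.5→8.5]: (3.13+2.55)/2 × 6 = 17.04
  [8.5→11.5]: (2.55+1.99)/2 × 3 = 6.81
  [11.5→15.5]: (1.99+1.41)/2 × 4 = 6.8
  Sum = 35.615 mcg/mL·h
rectal suppository tail: 1.41/0.087 = 16.207; AUC_ev,0→∞ = 35.615 + 16.207 = 51.822 mcg/mL·h
F = (AUC_ev/D_ev)/(AUC_iv/D_iv) = (51.822/30)/(1308.1515/20) = 1.7274/65.407575 = 0.0264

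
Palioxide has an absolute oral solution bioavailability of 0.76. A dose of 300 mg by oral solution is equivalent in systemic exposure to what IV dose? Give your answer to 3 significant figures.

D_iv = 228 mg

Systemic exposure from an extravascular dose = F × D_ev, so the equivalent IV dose is F × D_ev.
D_iv = F × D_ev = 0.76 × 300 = 228 mg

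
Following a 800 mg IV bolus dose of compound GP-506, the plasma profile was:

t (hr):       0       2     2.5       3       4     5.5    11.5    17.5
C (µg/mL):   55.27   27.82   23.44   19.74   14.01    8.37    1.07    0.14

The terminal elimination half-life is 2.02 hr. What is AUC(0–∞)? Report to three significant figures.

Trapezoidal AUC_0→17.5:
  [0→2]: (55.27+27.82)/2 × 2 = 83.09
  [2→2.5]: (27.82+23.44)/2 × 0.5 = 12.815
  [2.5→3]: (23.44+19.74)/2 × 0.5 = 10.795
  [3→4]: (19.74+14.01)/2 × 1 = 16.875
  [4→5.5]: (14.01+8.37)/2 × 1.5 = 16.785
  [5.5→11.5]: (8.37+1.07)/2 × 6 = 28.32
  [11.5→17.5]: (1.07+0.14)/2 × 6 = 3.63
  Sum = 172.31 µg/mL·hr
k_e = ln2 / t½ = 0.693147 / 2.02 = 0.3431 hr^-1
Extrapolated tail: C_last / k_e = 0.14 / 0.3431 = 0.408
AUC_0→∞ = 172.31 + 0.408 = 172.718 µg/mL·hr

AUC = 173 µg/mL·hr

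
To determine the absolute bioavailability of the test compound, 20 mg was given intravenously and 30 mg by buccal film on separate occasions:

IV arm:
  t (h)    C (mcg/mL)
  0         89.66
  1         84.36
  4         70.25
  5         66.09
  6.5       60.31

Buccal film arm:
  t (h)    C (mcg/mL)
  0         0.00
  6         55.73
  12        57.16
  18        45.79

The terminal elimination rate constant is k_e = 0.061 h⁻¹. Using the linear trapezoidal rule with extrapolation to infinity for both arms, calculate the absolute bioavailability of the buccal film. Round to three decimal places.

F = 0.710

Trapezoidal AUC_0→6.5 (IV):
  [0→1]: (89.66+84.36)/2 × 1 = 87.01
  [1→4]: (84.36+70.25)/2 × 3 = 231.915
  [4→5]: (70.25+66.09)/2 × 1 = 68.17
  [5→6.5]: (66.09+60.31)/2 × 1.5 = 94.8
  Sum = 481.895 mcg/mL·h
IV tail: 60.31/0.061 = 988.689; AUC_iv,0→∞ = 481.895 + 988.689 = 1470.584 mcg/mL·h
Trapezoidal AUC_0→18 (buccal film):
  [0→6]: (0.00+55.73)/2 × 6 = 167.19
  [6→12]: (55.73+57.16)/2 × 6 = 338.67
  [12→18]: (57.16+45.79)/2 × 6 = 308.85
  Sum = 814.71 mcg/mL·h
buccal film tail: 45.79/0.061 = 750.656; AUC_ev,0→∞ = 814.71 + 750.656 = 1565.366 mcg/mL·h
F = (AUC_ev/D_ev)/(AUC_iv/D_iv) = (1565.366/30)/(1470.584/20) = 52.1789/73.5292 = 0.7096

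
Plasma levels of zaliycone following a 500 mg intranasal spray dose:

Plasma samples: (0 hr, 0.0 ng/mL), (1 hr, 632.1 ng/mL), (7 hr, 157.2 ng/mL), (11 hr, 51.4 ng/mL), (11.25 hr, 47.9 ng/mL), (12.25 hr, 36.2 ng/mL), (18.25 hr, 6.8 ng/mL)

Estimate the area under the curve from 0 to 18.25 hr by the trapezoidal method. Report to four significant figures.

AUC = 3285 ng/mL·hr

Trapezoidal AUC_0→18.25:
  [0→1]: (0.0+632.1)/2 × 1 = 316.05
  [1→7]: (632.1+157.2)/2 × 6 = 2367.9
  [7→11]: (157.2+51.4)/2 × 4 = 417.2
  [11→11.25]: (51.4+47.9)/2 × 0.25 = 12.4125
  [11.25→12.25]: (47.9+36.2)/2 × 1 = 42.05
  [12.25→18.25]: (36.2+6.8)/2 × 6 = 129.0
  Sum = 3284.6125 ng/mL·hr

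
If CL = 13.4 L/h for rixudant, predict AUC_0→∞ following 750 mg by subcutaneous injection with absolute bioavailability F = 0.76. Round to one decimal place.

AUC_0→∞ = F × Dose / CL
        = 0.76 × 750 / 13.4 = 42.5373 mg/L·h

AUC = 42.5 mg/L·h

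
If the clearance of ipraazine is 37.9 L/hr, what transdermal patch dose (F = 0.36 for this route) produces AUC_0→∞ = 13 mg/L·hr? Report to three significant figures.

Dose = CL × AUC_0→∞ / F
     = 37.9 × 13 / 0.36 = 1368.61 mg

Dose = 1370 mg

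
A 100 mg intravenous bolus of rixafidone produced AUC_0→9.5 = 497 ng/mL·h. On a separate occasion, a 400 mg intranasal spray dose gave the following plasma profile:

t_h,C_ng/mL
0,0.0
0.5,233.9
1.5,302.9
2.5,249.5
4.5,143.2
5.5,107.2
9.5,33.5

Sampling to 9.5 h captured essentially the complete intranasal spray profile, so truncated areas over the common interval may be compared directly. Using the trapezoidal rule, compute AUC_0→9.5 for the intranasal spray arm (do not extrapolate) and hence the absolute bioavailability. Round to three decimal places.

F = 0.705

Trapezoidal AUC_0→9.5 (intranasal spray):
  [0→0.5]: (0.0+233.9)/2 × 0.5 = 58.475
  [0.5→1.5]: (233.9+302.9)/2 × 1 = 268.4
  [1.5→2.5]: (302.9+249.5)/2 × 1 = 276.2
  [2.5→4.5]: (249.5+143.2)/2 × 2 = 392.7
  [4.5→5.5]: (143.2+107.2)/2 × 1 = 125.2
  [5.5→9.5]: (107.2+33.5)/2 × 4 = 281.4
  Sum = 1402.375 ng/mL·h
F = (AUC_ev/D_ev)/(AUC_iv/D_iv) = (1402.375/400)/(497/100) = 3.5059375/4.97 = 0.7054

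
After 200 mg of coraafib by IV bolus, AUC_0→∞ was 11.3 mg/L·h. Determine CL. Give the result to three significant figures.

CL = Dose_iv / AUC_0→∞
   = 200 / 11.3 = 17.6991 L/h

CL = 17.7 L/h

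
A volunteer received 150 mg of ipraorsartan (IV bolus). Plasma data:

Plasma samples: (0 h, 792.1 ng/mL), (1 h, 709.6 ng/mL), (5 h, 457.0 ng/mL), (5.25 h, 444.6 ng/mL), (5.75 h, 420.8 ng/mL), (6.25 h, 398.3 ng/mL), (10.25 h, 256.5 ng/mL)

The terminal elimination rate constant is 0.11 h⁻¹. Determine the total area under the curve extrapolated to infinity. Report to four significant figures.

AUC = 7259 ng/mL·h

Trapezoidal AUC_0→10.25:
  [0→1]: (792.1+709.6)/2 × 1 = 750.85
  [1→5]: (709.6+457.0)/2 × 4 = 2333.2
  [5→5.25]: (457.0+444.6)/2 × 0.25 = 112.7
  [5.25→5.75]: (444.6+420.8)/2 × 0.5 = 216.35
  [5.75→6.25]: (420.8+398.3)/2 × 0.5 = 204.775
  [6.25→10.25]: (398.3+256.5)/2 × 4 = 1309.6
  Sum = 4927.475 ng/mL·h
Extrapolated tail: C_last / k_e = 256.5 / 0.11 = 2331.818
AUC_0→∞ = 4927.475 + 2331.818 = 7259.293 ng/mL·h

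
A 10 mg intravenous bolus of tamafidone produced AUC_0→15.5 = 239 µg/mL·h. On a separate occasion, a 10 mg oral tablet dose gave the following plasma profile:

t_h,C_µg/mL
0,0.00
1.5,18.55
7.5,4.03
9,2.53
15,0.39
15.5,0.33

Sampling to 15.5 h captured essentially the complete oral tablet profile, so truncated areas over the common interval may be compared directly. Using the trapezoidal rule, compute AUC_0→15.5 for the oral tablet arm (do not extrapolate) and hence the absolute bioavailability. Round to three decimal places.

F = 0.400

Trapezoidal AUC_0→15.5 (oral tablet):
  [0→1.5]: (0.00+18.55)/2 × 1.5 = 13.9125
  [1.5→7.5]: (18.55+4.03)/2 × 6 = 67.74
  [7.5→9]: (4.03+2.53)/2 × 1.5 = 4.92
  [9→15]: (2.53+0.39)/2 × 6 = 8.76
  [15→15.5]: (0.39+0.33)/2 × 0.5 = 0.18
  Sum = 95.5125 µg/mL·h
F = (AUC_ev/D_ev)/(AUC_iv/D_iv) = (95.5125/10)/(239/10) = 9.55125/23.9 = 0.3996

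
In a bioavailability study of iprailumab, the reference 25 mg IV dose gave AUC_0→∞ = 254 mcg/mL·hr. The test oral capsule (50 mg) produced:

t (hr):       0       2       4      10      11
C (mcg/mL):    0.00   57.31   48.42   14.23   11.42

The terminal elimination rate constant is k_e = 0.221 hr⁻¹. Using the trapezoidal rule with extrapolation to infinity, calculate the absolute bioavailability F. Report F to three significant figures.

Trapezoidal AUC_0→11 (oral capsule):
  [0→2]: (0.00+57.31)/2 × 2 = 57.31
  [2→4]: (57.31+48.42)/2 × 2 = 105.73
  [4→10]: (48.42+14.23)/2 × 6 = 187.95
  [10→11]: (14.23+11.42)/2 × 1 = 12.825
  Sum = 363.815 mcg/mL·hr
Tail: C_last/k_e = 11.42/0.221 = 51.674
AUC_0→∞ (oral capsule) = 363.815 + 51.674 = 415.489 mcg/mL·hr
F = (AUC_ev/D_ev)/(AUC_iv/D_iv) = (415.489/50)/(254/25) = 8.30978/10.16 = 0.8179

F = 0.818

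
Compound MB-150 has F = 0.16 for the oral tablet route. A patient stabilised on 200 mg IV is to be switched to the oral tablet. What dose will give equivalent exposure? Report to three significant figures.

D_oral = 1250 mg

For equal systemic exposure: F × D_ev = D_iv
D_ev = D_iv / F = 200 / 0.16 = 1250 mg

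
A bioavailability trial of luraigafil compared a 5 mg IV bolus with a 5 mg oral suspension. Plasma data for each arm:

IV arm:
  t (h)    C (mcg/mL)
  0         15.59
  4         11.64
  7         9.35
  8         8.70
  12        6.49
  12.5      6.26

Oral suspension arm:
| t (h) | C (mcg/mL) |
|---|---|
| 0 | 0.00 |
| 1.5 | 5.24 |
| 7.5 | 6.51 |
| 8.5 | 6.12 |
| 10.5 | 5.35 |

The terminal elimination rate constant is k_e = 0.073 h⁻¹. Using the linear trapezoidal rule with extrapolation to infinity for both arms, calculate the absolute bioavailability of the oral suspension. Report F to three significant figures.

F = 0.608

Trapezoidal AUC_0→12.5 (IV):
  [0→4]: (15.59+11.64)/2 × 4 = 54.46
  [4→7]: (11.64+9.35)/2 × 3 = 31.485
  [7→8]: (9.35+8.70)/2 × 1 = 9.025
  [8→12]: (8.70+6.49)/2 × 4 = 30.38
  [12→12.5]: (6.49+6.26)/2 × 0.5 = 3.1875
  Sum = 128.5375 mcg/mL·h
IV tail: 6.26/0.073 = 85.753; AUC_iv,0→∞ = 128.5375 + 85.753 = 214.2905 mcg/mL·h
Trapezoidal AUC_0→10.5 (oral suspension):
  [0→1.5]: (0.00+5.24)/2 × 1.5 = 3.93
  [1.5→7.5]: (5.24+6.51)/2 × 6 = 35.25
  [7.5→8.5]: (6.51+6.12)/2 × 1 = 6.315
  [8.5→10.5]: (6.12+5.35)/2 × 2 = 11.47
  Sum = 56.965 mcg/mL·h
oral suspension tail: 5.35/0.073 = 73.288; AUC_ev,0→∞ = 56.965 + 73.288 = 130.253 mcg/mL·h
F = (AUC_ev/D_ev)/(AUC_iv/D_iv) = (130.253/5)/(214.2905/5) = 26.0506/42.8581 = 0.6078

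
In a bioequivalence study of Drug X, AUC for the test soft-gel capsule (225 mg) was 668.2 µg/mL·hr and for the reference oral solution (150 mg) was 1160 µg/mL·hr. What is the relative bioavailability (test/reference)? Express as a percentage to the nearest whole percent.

F_rel = 38%

F_rel = (AUC_test/D_test) / (AUC_ref/D_ref)
      = (668.2/225) / (1160/150)
      = 2.96978 / 7.73333 = 0.3840 = 38.40%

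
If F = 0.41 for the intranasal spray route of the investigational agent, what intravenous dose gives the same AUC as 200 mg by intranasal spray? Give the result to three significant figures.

D_iv = 82.0 mg

Systemic exposure from an extravascular dose = F × D_ev, so the equivalent IV dose is F × D_ev.
D_iv = F × D_ev = 0.41 × 200 = 82 mg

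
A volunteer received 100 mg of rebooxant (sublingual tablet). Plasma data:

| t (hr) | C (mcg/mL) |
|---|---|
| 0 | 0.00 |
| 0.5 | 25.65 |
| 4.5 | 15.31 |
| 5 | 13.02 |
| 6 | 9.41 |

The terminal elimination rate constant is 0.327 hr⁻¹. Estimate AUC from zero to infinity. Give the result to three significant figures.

AUC = 135 mcg/mL·hr

Trapezoidal AUC_0→6:
  [0→0.5]: (0.00+25.65)/2 × 0.5 = 6.4125
  [0.5→4.5]: (25.65+15.31)/2 × 4 = 81.92
  [4.5→5]: (15.31+13.02)/2 × 0.5 = 7.0825
  [5→6]: (13.02+9.41)/2 × 1 = 11.215
  Sum = 106.63 mcg/mL·hr
Extrapolated tail: C_last / k_e = 9.41 / 0.327 = 28.777
AUC_0→∞ = 106.63 + 28.777 = 135.407 mcg/mL·hr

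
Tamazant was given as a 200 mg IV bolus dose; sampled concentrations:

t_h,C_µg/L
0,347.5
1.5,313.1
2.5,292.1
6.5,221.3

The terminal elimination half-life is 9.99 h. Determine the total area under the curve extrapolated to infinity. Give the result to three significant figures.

Trapezoidal AUC_0→6.5:
  [0→1.5]: (347.5+313.1)/2 × 1.5 = 495.45
  [1.5→2.5]: (313.1+292.1)/2 × 1 = 302.6
  [2.5→6.5]: (292.1+221.3)/2 × 4 = 1026.8
  Sum = 1824.85 µg/L·h
k_e = ln2 / t½ = 0.693147 / 9.99 = 0.0694 h^-1
Extrapolated tail: C_last / k_e = 221.3 / 0.0694 = 3188.761
AUC_0→∞ = 1824.85 + 3188.761 = 5013.611 µg/L·h

AUC = 5010 µg/L·h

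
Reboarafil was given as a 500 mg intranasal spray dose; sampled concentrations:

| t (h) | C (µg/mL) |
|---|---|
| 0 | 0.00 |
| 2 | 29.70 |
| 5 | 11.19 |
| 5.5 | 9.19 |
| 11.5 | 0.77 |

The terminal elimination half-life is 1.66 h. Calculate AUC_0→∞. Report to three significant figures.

Trapezoidal AUC_0→11.5:
  [0→2]: (0.00+29.70)/2 × 2 = 29.7
  [2→5]: (29.70+11.19)/2 × 3 = 61.335
  [5→5.5]: (11.19+9.19)/2 × 0.5 = 5.095
  [5.5→11.5]: (9.19+0.77)/2 × 6 = 29.88
  Sum = 126.01 µg/mL·h
k_e = ln2 / t½ = 0.693147 / 1.66 = 0.4176 h^-1
Extrapolated tail: C_last / k_e = 0.77 / 0.4176 = 1.844
AUC_0→∞ = 126.01 + 1.844 = 127.854 µg/mL·h

AUC = 128 µg/mL·h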